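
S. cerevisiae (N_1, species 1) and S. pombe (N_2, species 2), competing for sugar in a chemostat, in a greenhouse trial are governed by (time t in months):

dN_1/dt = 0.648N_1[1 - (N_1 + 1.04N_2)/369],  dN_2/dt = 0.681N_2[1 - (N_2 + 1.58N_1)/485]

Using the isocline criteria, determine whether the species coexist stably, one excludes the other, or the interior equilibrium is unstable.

unstable coexistence (outcome depends on initial conditions)

Compare the nullcline intercepts: K1/α12 = 369/1.04 = 355 < K2 = 485; K2/α21 = 485/1.58 = 307 < K1 = 369.
Since both are reversed, neither can invade when rare; the interior point is a saddle.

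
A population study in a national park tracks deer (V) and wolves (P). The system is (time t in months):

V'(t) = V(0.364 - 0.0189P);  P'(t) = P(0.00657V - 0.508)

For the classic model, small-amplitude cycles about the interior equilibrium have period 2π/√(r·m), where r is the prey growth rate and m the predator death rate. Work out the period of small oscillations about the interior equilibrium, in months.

Here r = 0.364 and m = 0.508, so r·m = 0.185.
ω = √0.185 = 0.43 per month, hence T = 2π/ω ≈ 14.6 months.

T ≈ 14.6 months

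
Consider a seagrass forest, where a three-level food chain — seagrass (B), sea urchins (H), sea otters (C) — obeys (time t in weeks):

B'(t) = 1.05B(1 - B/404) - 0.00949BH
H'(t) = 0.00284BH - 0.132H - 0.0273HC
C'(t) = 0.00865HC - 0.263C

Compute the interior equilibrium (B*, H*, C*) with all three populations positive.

B* ≈ 293, H* ≈ 30.4, C* ≈ 25.6

From dC/dt = 0: 0.00865H* = 0.263, so H* = 30.4.
From dB/dt = 0: 1.05(1 - B*/404) = 0.00949·30.4, giving B* = 404·(1 - 0.275) = 293.
From dH/dt = 0: 0.00284·293 - 0.132 = 0.0273C*, so C* = 0.7/0.0273 = 25.6.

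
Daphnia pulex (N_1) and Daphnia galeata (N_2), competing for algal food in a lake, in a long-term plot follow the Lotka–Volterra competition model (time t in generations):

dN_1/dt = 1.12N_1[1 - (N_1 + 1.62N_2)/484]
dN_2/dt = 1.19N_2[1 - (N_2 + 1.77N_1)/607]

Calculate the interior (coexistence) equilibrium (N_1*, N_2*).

N_1* ≈ 267, N_2* ≈ 134

Setting both brackets to zero gives the nullclines N_1 + 1.62N_2 = 484 and 1.77N_1 + N_2 = 607.
Substituting N_2 = 607 - 1.77N_1 into the first: N_1(1 - 1.62·1.77) = 484 - 1.62·607.
So N_1* = -499/-1.87 = 267, and then N_2* = 607 - 1.77·267 = 134.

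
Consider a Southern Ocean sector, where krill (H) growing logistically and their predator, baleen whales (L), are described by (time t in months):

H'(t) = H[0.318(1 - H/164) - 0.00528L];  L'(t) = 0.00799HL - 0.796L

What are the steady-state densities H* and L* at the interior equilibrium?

From dL/dt = 0 with L > 0: 0.00799H* = 0.796, so H* = 99.6.
Substitute into dH/dt = 0: 0.318(1 - 99.6/164) = 0.00528L*.
The bracket is 0.393, giving L* = 0.125/0.00528 = 23.6.

H* ≈ 99.6, L* ≈ 23.6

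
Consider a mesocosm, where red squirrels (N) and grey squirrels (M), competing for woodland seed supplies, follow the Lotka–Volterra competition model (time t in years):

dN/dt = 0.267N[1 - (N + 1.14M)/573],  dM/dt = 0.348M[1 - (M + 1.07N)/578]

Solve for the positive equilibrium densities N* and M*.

N* ≈ 391, M* ≈ 160

Setting both brackets to zero gives the nullclines N + 1.14M = 573 and 1.07N + M = 578.
Substituting M = 578 - 1.07N into the first: N(1 - 1.14·1.07) = 573 - 1.14·578.
So N* = -85.9/-0.22 = 391, and then M* = 578 - 1.07·391 = 160.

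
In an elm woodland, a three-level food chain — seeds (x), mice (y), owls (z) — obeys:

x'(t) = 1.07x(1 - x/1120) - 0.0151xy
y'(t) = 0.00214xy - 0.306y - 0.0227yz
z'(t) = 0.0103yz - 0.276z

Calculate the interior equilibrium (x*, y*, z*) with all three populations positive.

x* ≈ 696, y* ≈ 26.8, z* ≈ 52.2

From dz/dt = 0: 0.0103y* = 0.276, so y* = 26.8.
From dx/dt = 0: 1.07(1 - x*/1120) = 0.0151·26.8, giving x* = 1120·(1 - 0.378) = 696.
From dy/dt = 0: 0.00214·696 - 0.306 = 0.0227z*, so z* = 1.18/0.0227 = 52.2.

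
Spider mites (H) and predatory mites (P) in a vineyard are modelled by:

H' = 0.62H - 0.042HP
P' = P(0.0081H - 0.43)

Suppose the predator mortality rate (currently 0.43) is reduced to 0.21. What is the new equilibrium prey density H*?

H* ≈ 25.9

At the interior fixed point, setting dP/dt = 0 with P > 0 fixes H* = (predator death rate)/(HP coefficient) — independent of the other coefficients.
With the change, H* = 0.21/0.0081 = 25.9; it falls from 53.1.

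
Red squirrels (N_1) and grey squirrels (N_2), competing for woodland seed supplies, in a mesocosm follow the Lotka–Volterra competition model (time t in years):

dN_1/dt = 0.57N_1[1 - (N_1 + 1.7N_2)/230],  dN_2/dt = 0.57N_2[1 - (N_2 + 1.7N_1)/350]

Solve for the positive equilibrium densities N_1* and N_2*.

Setting both brackets to zero gives the nullclines N_1 + 1.7N_2 = 230 and 1.7N_1 + N_2 = 350.
Substituting N_2 = 350 - 1.7N_1 into the first: N_1(1 - 1.7·1.7) = 230 - 1.7·350.
So N_1* = -365/-1.89 = 193, and then N_2* = 350 - 1.7·193 = 21.7.

N_1* ≈ 193, N_2* ≈ 21.7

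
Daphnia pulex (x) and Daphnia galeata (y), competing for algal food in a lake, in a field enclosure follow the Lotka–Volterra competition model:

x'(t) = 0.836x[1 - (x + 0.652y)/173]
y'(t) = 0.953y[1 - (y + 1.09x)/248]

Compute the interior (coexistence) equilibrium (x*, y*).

Setting both brackets to zero gives the nullclines x + 0.652y = 173 and 1.09x + y = 248.
Substituting y = 248 - 1.09x into the first: x(1 - 0.652·1.09) = 173 - 0.652·248.
So x* = 11.3/0.289 = 39.1, and then y* = 248 - 1.09·39.1 = 205.

x* ≈ 39.1, y* ≈ 205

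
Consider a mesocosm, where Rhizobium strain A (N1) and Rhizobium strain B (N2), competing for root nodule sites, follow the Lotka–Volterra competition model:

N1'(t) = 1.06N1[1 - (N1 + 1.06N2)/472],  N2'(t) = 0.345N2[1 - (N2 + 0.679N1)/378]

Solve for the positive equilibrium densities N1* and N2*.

N1* ≈ 254, N2* ≈ 205

Setting both brackets to zero gives the nullclines N1 + 1.06N2 = 472 and 0.679N1 + N2 = 378.
Substituting N2 = 378 - 0.679N1 into the first: N1(1 - 1.06·0.679) = 472 - 1.06·378.
So N1* = 71.3/0.28 = 254, and then N2* = 378 - 0.679·254 = 205.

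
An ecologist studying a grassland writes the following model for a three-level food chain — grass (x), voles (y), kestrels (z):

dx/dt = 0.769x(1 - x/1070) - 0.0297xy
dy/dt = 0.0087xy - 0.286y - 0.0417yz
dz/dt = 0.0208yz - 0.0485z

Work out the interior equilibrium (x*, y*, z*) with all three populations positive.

From dz/dt = 0: 0.0208y* = 0.0485, so y* = 2.33.
From dx/dt = 0: 0.769(1 - x*/1070) = 0.0297·2.33, giving x* = 1070·(1 - 0.0901) = 974.
From dy/dt = 0: 0.0087·974 - 0.286 = 0.0417z*, so z* = 8.18/0.0417 = 196.

x* ≈ 974, y* ≈ 2.33, z* ≈ 196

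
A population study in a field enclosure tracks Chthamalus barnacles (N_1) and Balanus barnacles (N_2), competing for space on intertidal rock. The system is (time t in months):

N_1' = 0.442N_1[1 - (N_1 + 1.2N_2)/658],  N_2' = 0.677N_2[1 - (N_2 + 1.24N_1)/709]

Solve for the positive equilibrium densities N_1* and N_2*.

Setting both brackets to zero gives the nullclines N_1 + 1.2N_2 = 658 and 1.24N_1 + N_2 = 709.
Substituting N_2 = 709 - 1.24N_1 into the first: N_1(1 - 1.2·1.24) = 658 - 1.2·709.
So N_1* = -193/-0.488 = 395, and then N_2* = 709 - 1.24·395 = 219.

N_1* ≈ 395, N_2* ≈ 219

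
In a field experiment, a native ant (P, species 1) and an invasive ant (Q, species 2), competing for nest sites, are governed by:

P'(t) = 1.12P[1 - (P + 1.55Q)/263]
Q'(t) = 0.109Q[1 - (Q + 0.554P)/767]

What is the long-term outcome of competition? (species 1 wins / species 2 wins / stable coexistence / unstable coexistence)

Compare the nullcline intercepts: K1/α12 = 263/1.55 = 170 < K2 = 767; K2/α21 = 767/0.554 = 1380 > K1 = 263.
Since the inequalities point opposite ways, species 2 can invade but species 1 cannot.

species 2 excludes species 1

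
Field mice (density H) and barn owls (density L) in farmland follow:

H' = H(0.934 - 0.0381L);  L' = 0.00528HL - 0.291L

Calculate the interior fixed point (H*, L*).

Set dL/dt = 0 with L > 0: 0.00528H - 0.291 = 0, so H* = 0.291/0.00528 = 55.1.
Set dH/dt = 0 with H > 0: 0.934 - 0.0381L = 0, so L* = 0.934/0.0381 = 24.5.

H* ≈ 55.1, L* ≈ 24.5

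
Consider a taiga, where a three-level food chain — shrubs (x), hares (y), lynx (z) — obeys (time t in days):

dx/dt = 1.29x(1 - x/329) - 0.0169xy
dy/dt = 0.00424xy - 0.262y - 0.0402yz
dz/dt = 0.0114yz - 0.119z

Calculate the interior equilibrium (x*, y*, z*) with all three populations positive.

From dz/dt = 0: 0.0114y* = 0.119, so y* = 10.4.
From dx/dt = 0: 1.29(1 - x*/329) = 0.0169·10.4, giving x* = 329·(1 - 0.137) = 284.
From dy/dt = 0: 0.00424·284 - 0.262 = 0.0402z*, so z* = 0.942/0.0402 = 23.4.

x* ≈ 284, y* ≈ 10.4, z* ≈ 23.4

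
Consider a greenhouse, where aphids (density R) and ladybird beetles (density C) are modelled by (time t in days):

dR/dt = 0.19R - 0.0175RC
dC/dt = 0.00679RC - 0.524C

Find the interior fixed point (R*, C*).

Set dC/dt = 0 with C > 0: 0.00679R - 0.524 = 0, so R* = 0.524/0.00679 = 77.2.
Set dR/dt = 0 with R > 0: 0.19 - 0.0175C = 0, so C* = 0.19/0.0175 = 10.9.

R* ≈ 77.2, C* ≈ 10.9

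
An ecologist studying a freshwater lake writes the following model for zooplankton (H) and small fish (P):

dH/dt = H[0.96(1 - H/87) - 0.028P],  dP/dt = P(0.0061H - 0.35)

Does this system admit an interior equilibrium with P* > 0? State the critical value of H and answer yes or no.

Threshold H = 57.4; K > 57.4, so yes, the predator persists.

The predator equation gives dP/dt > 0 only when H > 0.35/0.0061 = 57.4.
Without the predator, H → K = 87. Since 87 > 57.4, the predator can invade and persist.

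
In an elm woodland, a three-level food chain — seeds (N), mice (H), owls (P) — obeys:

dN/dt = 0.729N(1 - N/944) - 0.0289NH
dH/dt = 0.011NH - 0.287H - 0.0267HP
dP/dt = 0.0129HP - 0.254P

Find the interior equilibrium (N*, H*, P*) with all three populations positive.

From dP/dt = 0: 0.0129H* = 0.254, so H* = 19.7.
From dN/dt = 0: 0.729(1 - N*/944) = 0.0289·19.7, giving N* = 944·(1 - 0.781) = 207.
From dH/dt = 0: 0.011·207 - 0.287 = 0.0267P*, so P* = 1.99/0.0267 = 74.6.

N* ≈ 207, H* ≈ 19.7, P* ≈ 74.6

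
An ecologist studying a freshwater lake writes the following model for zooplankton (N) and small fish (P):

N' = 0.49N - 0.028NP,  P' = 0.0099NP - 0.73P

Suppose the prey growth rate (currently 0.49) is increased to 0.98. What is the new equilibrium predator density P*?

At the interior fixed point, setting dN/dt = 0 with N > 0 fixes P* = (prey growth rate)/(NP coefficient) — independent of the other coefficients.
With the change, P* = 0.98/0.028 = 35; it rises from 17.5.

P* ≈ 35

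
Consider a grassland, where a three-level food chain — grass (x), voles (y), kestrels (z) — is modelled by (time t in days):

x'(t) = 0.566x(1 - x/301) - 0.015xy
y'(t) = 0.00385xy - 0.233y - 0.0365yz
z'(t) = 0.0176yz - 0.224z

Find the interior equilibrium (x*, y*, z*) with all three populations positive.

From dz/dt = 0: 0.0176y* = 0.224, so y* = 12.7.
From dx/dt = 0: 0.566(1 - x*/301) = 0.015·12.7, giving x* = 301·(1 - 0.337) = 199.
From dy/dt = 0: 0.00385·199 - 0.233 = 0.0365z*, so z* = 0.535/0.0365 = 14.7.

x* ≈ 199, y* ≈ 12.7, z* ≈ 14.7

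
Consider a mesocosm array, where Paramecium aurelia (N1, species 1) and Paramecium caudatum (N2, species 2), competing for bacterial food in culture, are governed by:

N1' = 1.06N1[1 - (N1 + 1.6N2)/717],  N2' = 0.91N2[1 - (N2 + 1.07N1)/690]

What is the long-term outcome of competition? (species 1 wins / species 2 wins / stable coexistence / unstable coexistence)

unstable coexistence (outcome depends on initial conditions)

Compare the nullcline intercepts: K1/α12 = 717/1.6 = 448 < K2 = 690; K2/α21 = 690/1.07 = 645 < K1 = 717.
Since both are reversed, neither can invade when rare; the interior point is a saddle.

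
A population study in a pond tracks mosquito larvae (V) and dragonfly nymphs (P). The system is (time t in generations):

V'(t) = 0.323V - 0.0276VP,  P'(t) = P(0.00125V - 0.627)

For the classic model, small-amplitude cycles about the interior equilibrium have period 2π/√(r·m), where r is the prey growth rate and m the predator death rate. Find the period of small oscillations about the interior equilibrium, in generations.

T ≈ 14 generations

Here r = 0.323 and m = 0.627, so r·m = 0.203.
ω = √0.203 = 0.45 per generation, hence T = 2π/ω ≈ 14 generations.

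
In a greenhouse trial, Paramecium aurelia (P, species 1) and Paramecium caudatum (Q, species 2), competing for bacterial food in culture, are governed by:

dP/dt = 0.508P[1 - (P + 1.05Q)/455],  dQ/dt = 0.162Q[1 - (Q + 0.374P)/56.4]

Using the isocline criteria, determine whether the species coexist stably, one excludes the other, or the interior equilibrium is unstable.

species 1 excludes species 2

Compare the nullcline intercepts: K1/α12 = 455/1.05 = 433 > K2 = 56.4; K2/α21 = 56.4/0.374 = 151 < K1 = 455.
Since the inequalities point opposite ways, species 1 can invade but species 2 cannot.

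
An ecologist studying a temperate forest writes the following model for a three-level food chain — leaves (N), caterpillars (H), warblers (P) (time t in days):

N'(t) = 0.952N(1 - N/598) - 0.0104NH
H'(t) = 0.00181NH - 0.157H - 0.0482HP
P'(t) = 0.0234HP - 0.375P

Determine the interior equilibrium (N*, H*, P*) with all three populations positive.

From dP/dt = 0: 0.0234H* = 0.375, so H* = 16.
From dN/dt = 0: 0.952(1 - N*/598) = 0.0104·16, giving N* = 598·(1 - 0.175) = 493.
From dH/dt = 0: 0.00181·493 - 0.157 = 0.0482P*, so P* = 0.736/0.0482 = 15.3.

N* ≈ 493, H* ≈ 16, P* ≈ 15.3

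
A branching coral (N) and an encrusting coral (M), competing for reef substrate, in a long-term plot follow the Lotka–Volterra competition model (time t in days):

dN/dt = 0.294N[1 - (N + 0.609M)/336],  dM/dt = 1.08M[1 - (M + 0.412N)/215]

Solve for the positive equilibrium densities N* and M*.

Setting both brackets to zero gives the nullclines N + 0.609M = 336 and 0.412N + M = 215.
Substituting M = 215 - 0.412N into the first: N(1 - 0.609·0.412) = 336 - 0.609·215.
So N* = 205/0.749 = 274, and then M* = 215 - 0.412·274 = 102.

N* ≈ 274, M* ≈ 102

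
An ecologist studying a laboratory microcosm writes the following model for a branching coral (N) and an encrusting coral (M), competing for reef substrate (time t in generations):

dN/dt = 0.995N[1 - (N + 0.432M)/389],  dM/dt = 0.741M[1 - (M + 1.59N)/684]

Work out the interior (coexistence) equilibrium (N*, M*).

Setting both brackets to zero gives the nullclines N + 0.432M = 389 and 1.59N + M = 684.
Substituting M = 684 - 1.59N into the first: N(1 - 0.432·1.59) = 389 - 0.432·684.
So N* = 93.5/0.313 = 299, and then M* = 684 - 1.59·299 = 209.

N* ≈ 299, M* ≈ 209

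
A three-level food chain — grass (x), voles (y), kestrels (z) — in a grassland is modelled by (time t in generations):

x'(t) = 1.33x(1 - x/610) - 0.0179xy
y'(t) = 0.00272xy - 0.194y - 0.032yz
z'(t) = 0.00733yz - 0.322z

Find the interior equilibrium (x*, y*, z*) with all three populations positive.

From dz/dt = 0: 0.00733y* = 0.322, so y* = 43.9.
From dx/dt = 0: 1.33(1 - x*/610) = 0.0179·43.9, giving x* = 610·(1 - 0.591) = 249.
From dy/dt = 0: 0.00272·249 - 0.194 = 0.032z*, so z* = 0.484/0.032 = 15.1.

x* ≈ 249, y* ≈ 43.9, z* ≈ 15.1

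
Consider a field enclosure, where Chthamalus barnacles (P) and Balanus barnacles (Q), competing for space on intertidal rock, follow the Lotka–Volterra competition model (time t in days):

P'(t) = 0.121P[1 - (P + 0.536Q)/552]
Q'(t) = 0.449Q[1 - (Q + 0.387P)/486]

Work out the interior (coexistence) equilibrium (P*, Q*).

Setting both brackets to zero gives the nullclines P + 0.536Q = 552 and 0.387P + Q = 486.
Substituting Q = 486 - 0.387P into the first: P(1 - 0.536·0.387) = 552 - 0.536·486.
So P* = 292/0.793 = 368, and then Q* = 486 - 0.387·368 = 344.

P* ≈ 368, Q* ≈ 344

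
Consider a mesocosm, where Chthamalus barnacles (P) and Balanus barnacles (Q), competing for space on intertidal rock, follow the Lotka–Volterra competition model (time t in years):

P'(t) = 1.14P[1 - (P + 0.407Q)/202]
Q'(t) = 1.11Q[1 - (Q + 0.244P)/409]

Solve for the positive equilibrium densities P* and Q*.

P* ≈ 39.5, Q* ≈ 399

Setting both brackets to zero gives the nullclines P + 0.407Q = 202 and 0.244P + Q = 409.
Substituting Q = 409 - 0.244P into the first: P(1 - 0.407·0.244) = 202 - 0.407·409.
So P* = 35.5/0.901 = 39.5, and then Q* = 409 - 0.244·39.5 = 399.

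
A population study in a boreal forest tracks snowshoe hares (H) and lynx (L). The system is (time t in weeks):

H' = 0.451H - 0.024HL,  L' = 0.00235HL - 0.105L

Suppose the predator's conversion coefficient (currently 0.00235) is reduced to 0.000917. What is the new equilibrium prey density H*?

H* ≈ 115

At the interior fixed point, setting dL/dt = 0 with L > 0 fixes H* = (predator death rate)/(HL coefficient) — independent of the other coefficients.
With the change, H* = 0.105/0.000917 = 115; it rises from 44.7.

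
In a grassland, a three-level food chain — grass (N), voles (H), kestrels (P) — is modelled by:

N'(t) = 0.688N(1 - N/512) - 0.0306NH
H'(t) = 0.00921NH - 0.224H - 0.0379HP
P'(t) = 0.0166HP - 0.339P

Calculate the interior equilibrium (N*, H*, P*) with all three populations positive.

N* ≈ 47, H* ≈ 20.4, P* ≈ 5.5

From dP/dt = 0: 0.0166H* = 0.339, so H* = 20.4.
From dN/dt = 0: 0.688(1 - N*/512) = 0.0306·20.4, giving N* = 512·(1 - 0.908) = 47.
From dH/dt = 0: 0.00921·47 - 0.224 = 0.0379P*, so P* = 0.208/0.0379 = 5.5.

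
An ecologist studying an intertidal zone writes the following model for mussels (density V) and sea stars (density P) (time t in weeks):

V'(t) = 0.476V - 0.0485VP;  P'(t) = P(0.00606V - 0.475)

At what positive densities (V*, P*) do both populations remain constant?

Set dP/dt = 0 with P > 0: 0.00606V - 0.475 = 0, so V* = 0.475/0.00606 = 78.4.
Set dV/dt = 0 with V > 0: 0.476 - 0.0485P = 0, so P* = 0.476/0.0485 = 9.81.

V* ≈ 78.4, P* ≈ 9.81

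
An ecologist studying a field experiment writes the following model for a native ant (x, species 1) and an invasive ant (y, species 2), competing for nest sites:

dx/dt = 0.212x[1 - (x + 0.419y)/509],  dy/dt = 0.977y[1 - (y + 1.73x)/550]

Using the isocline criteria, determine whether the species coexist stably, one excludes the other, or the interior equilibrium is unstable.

Compare the nullcline intercepts: K1/α12 = 509/0.419 = 1210 > K2 = 550; K2/α21 = 550/1.73 = 318 < K1 = 509.
Since the inequalities point opposite ways, species 1 can invade but species 2 cannot.

species 1 excludes species 2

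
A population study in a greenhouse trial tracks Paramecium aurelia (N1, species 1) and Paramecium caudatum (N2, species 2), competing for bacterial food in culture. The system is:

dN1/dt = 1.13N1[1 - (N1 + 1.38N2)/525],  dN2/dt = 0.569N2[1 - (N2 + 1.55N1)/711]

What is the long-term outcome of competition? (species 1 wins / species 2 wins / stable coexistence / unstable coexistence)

unstable coexistence (outcome depends on initial conditions)

Compare the nullcline intercepts: K1/α12 = 525/1.38 = 380 < K2 = 711; K2/α21 = 711/1.55 = 459 < K1 = 525.
Since both are reversed, neither can invade when rare; the interior point is a saddle.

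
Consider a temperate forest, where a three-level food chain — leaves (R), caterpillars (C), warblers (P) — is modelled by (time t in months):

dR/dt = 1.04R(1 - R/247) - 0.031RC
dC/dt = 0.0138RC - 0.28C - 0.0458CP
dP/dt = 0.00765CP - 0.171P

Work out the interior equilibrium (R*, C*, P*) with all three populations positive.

From dP/dt = 0: 0.00765C* = 0.171, so C* = 22.4.
From dR/dt = 0: 1.04(1 - R*/247) = 0.031·22.4, giving R* = 247·(1 - 0.666) = 82.4.
From dC/dt = 0: 0.0138·82.4 - 0.28 = 0.0458P*, so P* = 0.857/0.0458 = 18.7.

R* ≈ 82.4, C* ≈ 22.4, P* ≈ 18.7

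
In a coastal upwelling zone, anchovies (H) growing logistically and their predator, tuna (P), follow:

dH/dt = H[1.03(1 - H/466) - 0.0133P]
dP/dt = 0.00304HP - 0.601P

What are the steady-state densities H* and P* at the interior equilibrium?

From dP/dt = 0 with P > 0: 0.00304H* = 0.601, so H* = 198.
Substitute into dH/dt = 0: 1.03(1 - 198/466) = 0.0133P*.
The bracket is 0.576, giving P* = 0.593/0.0133 = 44.6.

H* ≈ 198, P* ≈ 44.6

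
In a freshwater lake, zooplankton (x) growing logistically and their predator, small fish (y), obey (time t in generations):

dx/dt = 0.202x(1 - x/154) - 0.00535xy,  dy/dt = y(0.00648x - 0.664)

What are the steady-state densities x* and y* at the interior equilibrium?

From dy/dt = 0 with y > 0: 0.00648x* = 0.664, so x* = 102.
Substitute into dx/dt = 0: 0.202(1 - 102/154) = 0.00535y*.
The bracket is 0.335, giving y* = 0.0676/0.00535 = 12.6.

x* ≈ 102, y* ≈ 12.6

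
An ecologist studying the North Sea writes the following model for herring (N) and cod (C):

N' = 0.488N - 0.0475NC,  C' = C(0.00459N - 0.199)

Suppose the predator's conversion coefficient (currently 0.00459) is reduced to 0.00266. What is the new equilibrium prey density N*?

At the interior fixed point, setting dC/dt = 0 with C > 0 fixes N* = (predator death rate)/(NC coefficient) — independent of the other coefficients.
With the change, N* = 0.199/0.00266 = 74.8; it rises from 43.4.

N* ≈ 74.8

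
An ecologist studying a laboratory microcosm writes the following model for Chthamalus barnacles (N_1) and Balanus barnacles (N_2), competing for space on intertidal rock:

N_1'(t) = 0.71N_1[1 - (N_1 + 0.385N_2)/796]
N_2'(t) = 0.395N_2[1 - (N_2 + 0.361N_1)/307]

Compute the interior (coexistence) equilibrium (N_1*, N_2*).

Setting both brackets to zero gives the nullclines N_1 + 0.385N_2 = 796 and 0.361N_1 + N_2 = 307.
Substituting N_2 = 307 - 0.361N_1 into the first: N_1(1 - 0.385·0.361) = 796 - 0.385·307.
So N_1* = 678/0.861 = 787, and then N_2* = 307 - 0.361·787 = 22.8.

N_1* ≈ 787, N_2* ≈ 22.8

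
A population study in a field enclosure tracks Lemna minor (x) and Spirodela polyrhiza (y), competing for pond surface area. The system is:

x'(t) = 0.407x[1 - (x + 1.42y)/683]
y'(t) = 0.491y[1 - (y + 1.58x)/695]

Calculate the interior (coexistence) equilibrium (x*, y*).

x* ≈ 244, y* ≈ 309

Setting both brackets to zero gives the nullclines x + 1.42y = 683 and 1.58x + y = 695.
Substituting y = 695 - 1.58x into the first: x(1 - 1.42·1.58) = 683 - 1.42·695.
So x* = -304/-1.24 = 244, and then y* = 695 - 1.58·244 = 309.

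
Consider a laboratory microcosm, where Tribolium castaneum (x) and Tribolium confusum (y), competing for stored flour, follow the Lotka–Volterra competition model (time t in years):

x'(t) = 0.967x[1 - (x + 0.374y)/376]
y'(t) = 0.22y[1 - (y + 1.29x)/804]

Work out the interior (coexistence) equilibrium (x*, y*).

Setting both brackets to zero gives the nullclines x + 0.374y = 376 and 1.29x + y = 804.
Substituting y = 804 - 1.29x into the first: x(1 - 0.374·1.29) = 376 - 0.374·804.
So x* = 75.3/0.518 = 146, and then y* = 804 - 1.29·146 = 616.

x* ≈ 146, y* ≈ 616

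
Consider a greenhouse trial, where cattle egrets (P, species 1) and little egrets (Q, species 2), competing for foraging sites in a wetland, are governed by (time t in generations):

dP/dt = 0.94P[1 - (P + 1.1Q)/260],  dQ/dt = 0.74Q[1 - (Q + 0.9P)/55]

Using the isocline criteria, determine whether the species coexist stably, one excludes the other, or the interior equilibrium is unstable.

Compare the nullcline intercepts: K1/α12 = 260/1.1 = 236 > K2 = 55; K2/α21 = 55/0.9 = 61.1 < K1 = 260.
Since the inequalities point opposite ways, species 1 can invade but species 2 cannot.

species 1 excludes species 2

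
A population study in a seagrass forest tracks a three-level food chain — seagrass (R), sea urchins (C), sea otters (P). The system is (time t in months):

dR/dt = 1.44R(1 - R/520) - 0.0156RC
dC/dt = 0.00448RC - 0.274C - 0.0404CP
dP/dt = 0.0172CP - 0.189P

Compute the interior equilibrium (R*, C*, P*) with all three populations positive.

From dP/dt = 0: 0.0172C* = 0.189, so C* = 11.
From dR/dt = 0: 1.44(1 - R*/520) = 0.0156·11, giving R* = 520·(1 - 0.119) = 458.
From dC/dt = 0: 0.00448·458 - 0.274 = 0.0404P*, so P* = 1.78/0.0404 = 44.

R* ≈ 458, C* ≈ 11, P* ≈ 44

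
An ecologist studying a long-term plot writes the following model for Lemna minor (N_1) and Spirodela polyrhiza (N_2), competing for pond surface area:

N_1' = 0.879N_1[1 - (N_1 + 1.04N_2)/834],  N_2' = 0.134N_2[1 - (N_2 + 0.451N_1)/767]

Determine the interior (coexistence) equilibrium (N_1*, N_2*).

N_1* ≈ 68.4, N_2* ≈ 736

Setting both brackets to zero gives the nullclines N_1 + 1.04N_2 = 834 and 0.451N_1 + N_2 = 767.
Substituting N_2 = 767 - 0.451N_1 into the first: N_1(1 - 1.04·0.451) = 834 - 1.04·767.
So N_1* = 36.3/0.531 = 68.4, and then N_2* = 767 - 0.451·68.4 = 736.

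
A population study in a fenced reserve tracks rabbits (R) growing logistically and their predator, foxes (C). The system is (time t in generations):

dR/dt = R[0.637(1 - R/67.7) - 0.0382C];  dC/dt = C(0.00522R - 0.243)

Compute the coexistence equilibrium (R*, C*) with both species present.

R* ≈ 46.6, C* ≈ 5.21

From dC/dt = 0 with C > 0: 0.00522R* = 0.243, so R* = 46.6.
Substitute into dR/dt = 0: 0.637(1 - 46.6/67.7) = 0.0382C*.
The bracket is 0.312, giving C* = 0.199/0.0382 = 5.21.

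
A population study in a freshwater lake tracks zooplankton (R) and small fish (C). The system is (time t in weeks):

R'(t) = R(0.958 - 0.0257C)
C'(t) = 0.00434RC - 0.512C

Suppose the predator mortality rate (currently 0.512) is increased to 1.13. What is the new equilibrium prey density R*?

At the interior fixed point, setting dC/dt = 0 with C > 0 fixes R* = (predator death rate)/(RC coefficient) — independent of the other coefficients.
With the change, R* = 1.13/0.00434 = 260; it rises from 118.

R* ≈ 260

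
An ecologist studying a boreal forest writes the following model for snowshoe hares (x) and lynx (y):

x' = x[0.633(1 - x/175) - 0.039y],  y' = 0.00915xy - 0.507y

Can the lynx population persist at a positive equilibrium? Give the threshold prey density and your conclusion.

The predator equation gives dy/dt > 0 only when x > 0.507/0.00915 = 55.4.
Without the predator, x → K = 175. Since 175 > 55.4, the predator can invade and persist.

Threshold x = 55.4; K > 55.4, so yes, the predator persists.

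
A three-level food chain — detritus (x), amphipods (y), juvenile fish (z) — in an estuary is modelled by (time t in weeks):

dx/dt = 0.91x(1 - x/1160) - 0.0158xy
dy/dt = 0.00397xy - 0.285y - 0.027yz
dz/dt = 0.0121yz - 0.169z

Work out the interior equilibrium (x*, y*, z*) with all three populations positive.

From dz/dt = 0: 0.0121y* = 0.169, so y* = 14.
From dx/dt = 0: 0.91(1 - x*/1160) = 0.0158·14, giving x* = 1160·(1 - 0.243) = 879.
From dy/dt = 0: 0.00397·879 - 0.285 = 0.027z*, so z* = 3.2/0.027 = 119.

x* ≈ 879, y* ≈ 14, z* ≈ 119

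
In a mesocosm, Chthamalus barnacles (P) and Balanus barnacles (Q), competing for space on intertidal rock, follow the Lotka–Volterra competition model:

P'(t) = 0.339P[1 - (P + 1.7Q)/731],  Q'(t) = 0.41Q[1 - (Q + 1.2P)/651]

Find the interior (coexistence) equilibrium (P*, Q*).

P* ≈ 361, Q* ≈ 217

Setting both brackets to zero gives the nullclines P + 1.7Q = 731 and 1.2P + Q = 651.
Substituting Q = 651 - 1.2P into the first: P(1 - 1.7·1.2) = 731 - 1.7·651.
So P* = -376/-1.04 = 361, and then Q* = 651 - 1.2·361 = 217.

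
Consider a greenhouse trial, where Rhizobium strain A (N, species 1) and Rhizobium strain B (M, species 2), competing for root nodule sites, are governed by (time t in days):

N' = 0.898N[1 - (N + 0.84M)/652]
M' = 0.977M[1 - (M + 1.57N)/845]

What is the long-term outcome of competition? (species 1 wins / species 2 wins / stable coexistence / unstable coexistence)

unstable coexistence (outcome depends on initial conditions)

Compare the nullcline intercepts: K1/α12 = 652/0.84 = 776 < K2 = 845; K2/α21 = 845/1.57 = 538 < K1 = 652.
Since both are reversed, neither can invade when rare; the interior point is a saddle.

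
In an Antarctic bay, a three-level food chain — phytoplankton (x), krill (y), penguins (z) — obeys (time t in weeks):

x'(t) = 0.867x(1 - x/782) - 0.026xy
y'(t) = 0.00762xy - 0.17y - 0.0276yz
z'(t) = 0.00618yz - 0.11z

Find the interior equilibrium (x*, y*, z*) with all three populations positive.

From dz/dt = 0: 0.00618y* = 0.11, so y* = 17.8.
From dx/dt = 0: 0.867(1 - x*/782) = 0.026·17.8, giving x* = 782·(1 - 0.534) = 365.
From dy/dt = 0: 0.00762·365 - 0.17 = 0.0276z*, so z* = 2.61/0.0276 = 94.5.

x* ≈ 365, y* ≈ 17.8, z* ≈ 94.5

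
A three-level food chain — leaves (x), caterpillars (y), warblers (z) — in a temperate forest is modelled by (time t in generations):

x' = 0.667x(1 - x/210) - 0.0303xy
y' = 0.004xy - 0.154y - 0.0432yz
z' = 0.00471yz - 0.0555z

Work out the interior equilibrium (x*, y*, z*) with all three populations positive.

x* ≈ 97.6, y* ≈ 11.8, z* ≈ 5.47

From dz/dt = 0: 0.00471y* = 0.0555, so y* = 11.8.
From dx/dt = 0: 0.667(1 - x*/210) = 0.0303·11.8, giving x* = 210·(1 - 0.535) = 97.6.
From dy/dt = 0: 0.004·97.6 - 0.154 = 0.0432z*, so z* = 0.236/0.0432 = 5.47.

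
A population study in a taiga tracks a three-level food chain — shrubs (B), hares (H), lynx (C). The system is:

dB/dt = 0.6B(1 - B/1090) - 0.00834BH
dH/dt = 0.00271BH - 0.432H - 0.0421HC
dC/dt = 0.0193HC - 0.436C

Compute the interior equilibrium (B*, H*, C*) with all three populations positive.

From dC/dt = 0: 0.0193H* = 0.436, so H* = 22.6.
From dB/dt = 0: 0.6(1 - B*/1090) = 0.00834·22.6, giving B* = 1090·(1 - 0.314) = 748.
From dH/dt = 0: 0.00271·748 - 0.432 = 0.0421C*, so C* = 1.59/0.0421 = 37.9.

B* ≈ 748, H* ≈ 22.6, C* ≈ 37.9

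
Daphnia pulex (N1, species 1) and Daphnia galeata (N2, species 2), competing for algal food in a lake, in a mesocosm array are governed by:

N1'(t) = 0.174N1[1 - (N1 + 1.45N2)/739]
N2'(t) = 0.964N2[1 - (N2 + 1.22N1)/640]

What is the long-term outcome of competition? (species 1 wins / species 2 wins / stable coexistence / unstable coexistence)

Compare the nullcline intercepts: K1/α12 = 739/1.45 = 510 < K2 = 640; K2/α21 = 640/1.22 = 525 < K1 = 739.
Since both are reversed, neither can invade when rare; the interior point is a saddle.

unstable coexistence (outcome depends on initial conditions)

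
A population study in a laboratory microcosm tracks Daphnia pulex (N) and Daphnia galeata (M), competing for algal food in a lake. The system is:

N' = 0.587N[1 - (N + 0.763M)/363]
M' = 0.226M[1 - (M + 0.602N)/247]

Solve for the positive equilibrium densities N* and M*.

Setting both brackets to zero gives the nullclines N + 0.763M = 363 and 0.602N + M = 247.
Substituting M = 247 - 0.602N into the first: N(1 - 0.763·0.602) = 363 - 0.763·247.
So N* = 175/0.541 = 323, and then M* = 247 - 0.602·323 = 52.7.

N* ≈ 323, M* ≈ 52.7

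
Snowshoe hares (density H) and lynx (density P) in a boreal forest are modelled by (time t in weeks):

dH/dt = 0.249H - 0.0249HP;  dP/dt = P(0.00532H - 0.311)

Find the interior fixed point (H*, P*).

Set dP/dt = 0 with P > 0: 0.00532H - 0.311 = 0, so H* = 0.311/0.00532 = 58.5.
Set dH/dt = 0 with H > 0: 0.249 - 0.0249P = 0, so P* = 0.249/0.0249 = 10.

H* ≈ 58.5, P* ≈ 10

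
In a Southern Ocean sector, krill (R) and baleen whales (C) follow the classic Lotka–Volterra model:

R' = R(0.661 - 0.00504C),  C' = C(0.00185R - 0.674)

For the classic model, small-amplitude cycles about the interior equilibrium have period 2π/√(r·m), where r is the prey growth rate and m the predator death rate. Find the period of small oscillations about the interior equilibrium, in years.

Here r = 0.661 and m = 0.674, so r·m = 0.446.
ω = √0.446 = 0.667 per year, hence T = 2π/ω ≈ 9.41 years.

T ≈ 9.41 years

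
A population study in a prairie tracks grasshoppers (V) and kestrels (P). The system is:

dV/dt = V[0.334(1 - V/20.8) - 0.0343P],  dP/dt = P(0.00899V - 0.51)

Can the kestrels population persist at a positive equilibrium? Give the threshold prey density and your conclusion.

The predator equation gives dP/dt > 0 only when V > 0.51/0.00899 = 56.7.
Without the predator, V → K = 20.8. Since 20.8 < 56.7, the predator cannot invade.

Threshold V = 56.7; K < 56.7, so no, the predator goes extinct.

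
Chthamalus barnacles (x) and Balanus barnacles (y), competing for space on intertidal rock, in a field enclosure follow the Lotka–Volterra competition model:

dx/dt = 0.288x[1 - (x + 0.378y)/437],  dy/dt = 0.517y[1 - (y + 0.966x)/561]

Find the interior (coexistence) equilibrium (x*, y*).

x* ≈ 354, y* ≈ 219

Setting both brackets to zero gives the nullclines x + 0.378y = 437 and 0.966x + y = 561.
Substituting y = 561 - 0.966x into the first: x(1 - 0.378·0.966) = 437 - 0.378·561.
So x* = 225/0.635 = 354, and then y* = 561 - 0.966·354 = 219.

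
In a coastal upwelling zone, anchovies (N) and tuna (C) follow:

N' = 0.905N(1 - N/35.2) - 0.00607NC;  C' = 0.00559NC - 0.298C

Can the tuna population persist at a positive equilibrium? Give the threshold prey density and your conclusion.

Threshold N = 53.3; K < 53.3, so no, the predator goes extinct.

The predator equation gives dC/dt > 0 only when N > 0.298/0.00559 = 53.3.
Without the predator, N → K = 35.2. Since 35.2 < 53.3, the predator cannot invade.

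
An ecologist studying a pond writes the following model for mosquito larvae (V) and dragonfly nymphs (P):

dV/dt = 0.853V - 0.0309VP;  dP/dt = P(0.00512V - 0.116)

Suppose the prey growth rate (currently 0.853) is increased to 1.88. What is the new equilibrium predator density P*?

At the interior fixed point, setting dV/dt = 0 with V > 0 fixes P* = (prey growth rate)/(VP coefficient) — independent of the other coefficients.
With the change, P* = 1.88/0.0309 = 60.8; it rises from 27.6.

P* ≈ 60.8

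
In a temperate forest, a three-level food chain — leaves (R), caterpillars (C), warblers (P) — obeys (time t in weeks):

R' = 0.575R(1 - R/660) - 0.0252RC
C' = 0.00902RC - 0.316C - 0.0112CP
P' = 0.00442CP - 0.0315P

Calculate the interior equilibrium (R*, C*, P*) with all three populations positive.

R* ≈ 454, C* ≈ 7.13, P* ≈ 337

From dP/dt = 0: 0.00442C* = 0.0315, so C* = 7.13.
From dR/dt = 0: 0.575(1 - R*/660) = 0.0252·7.13, giving R* = 660·(1 - 0.312) = 454.
From dC/dt = 0: 0.00902·454 - 0.316 = 0.0112P*, so P* = 3.78/0.0112 = 337.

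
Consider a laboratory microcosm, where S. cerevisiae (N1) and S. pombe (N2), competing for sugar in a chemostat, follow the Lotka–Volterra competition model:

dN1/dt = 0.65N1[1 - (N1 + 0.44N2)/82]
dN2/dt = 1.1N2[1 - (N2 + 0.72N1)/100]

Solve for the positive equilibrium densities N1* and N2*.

Setting both brackets to zero gives the nullclines N1 + 0.44N2 = 82 and 0.72N1 + N2 = 100.
Substituting N2 = 100 - 0.72N1 into the first: N1(1 - 0.44·0.72) = 82 - 0.44·100.
So N1* = 38/0.683 = 55.6, and then N2* = 100 - 0.72·55.6 = 60.

N1* ≈ 55.6, N2* ≈ 60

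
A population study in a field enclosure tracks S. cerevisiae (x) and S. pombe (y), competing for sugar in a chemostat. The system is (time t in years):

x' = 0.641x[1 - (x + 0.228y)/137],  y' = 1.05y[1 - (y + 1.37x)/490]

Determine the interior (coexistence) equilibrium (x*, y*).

Setting both brackets to zero gives the nullclines x + 0.228y = 137 and 1.37x + y = 490.
Substituting y = 490 - 1.37x into the first: x(1 - 0.228·1.37) = 137 - 0.228·490.
So x* = 25.3/0.688 = 36.8, and then y* = 490 - 1.37·36.8 = 440.

x* ≈ 36.8, y* ≈ 440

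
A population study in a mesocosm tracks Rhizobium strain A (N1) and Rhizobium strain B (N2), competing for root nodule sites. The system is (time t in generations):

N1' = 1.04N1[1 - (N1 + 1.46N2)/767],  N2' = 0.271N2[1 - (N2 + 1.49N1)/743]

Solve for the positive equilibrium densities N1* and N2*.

Setting both brackets to zero gives the nullclines N1 + 1.46N2 = 767 and 1.49N1 + N2 = 743.
Substituting N2 = 743 - 1.49N1 into the first: N1(1 - 1.46·1.49) = 767 - 1.46·743.
So N1* = -318/-1.18 = 270, and then N2* = 743 - 1.49·270 = 340.

N1* ≈ 270, N2* ≈ 340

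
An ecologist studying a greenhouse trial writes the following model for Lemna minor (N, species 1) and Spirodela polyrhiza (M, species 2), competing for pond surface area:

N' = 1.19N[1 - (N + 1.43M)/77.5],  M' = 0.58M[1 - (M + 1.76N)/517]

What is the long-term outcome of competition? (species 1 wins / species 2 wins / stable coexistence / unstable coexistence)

Compare the nullcline intercepts: K1/α12 = 77.5/1.43 = 54.2 < K2 = 517; K2/α21 = 517/1.76 = 294 > K1 = 77.5.
Since the inequalities point opposite ways, species 2 can invade but species 1 cannot.

species 2 excludes species 1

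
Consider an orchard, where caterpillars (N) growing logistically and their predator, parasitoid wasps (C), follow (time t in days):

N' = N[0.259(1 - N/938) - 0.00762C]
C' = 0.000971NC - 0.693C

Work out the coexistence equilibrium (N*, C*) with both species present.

N* ≈ 714, C* ≈ 8.13

From dC/dt = 0 with C > 0: 0.000971N* = 0.693, so N* = 714.
Substitute into dN/dt = 0: 0.259(1 - 714/938) = 0.00762C*.
The bracket is 0.239, giving C* = 0.0619/0.00762 = 8.13.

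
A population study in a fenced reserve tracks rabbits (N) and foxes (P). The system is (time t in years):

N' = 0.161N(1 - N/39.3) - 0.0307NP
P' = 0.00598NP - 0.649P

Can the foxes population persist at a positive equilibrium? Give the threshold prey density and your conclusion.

The predator equation gives dP/dt > 0 only when N > 0.649/0.00598 = 109.
Without the predator, N → K = 39.3. Since 39.3 < 109, the predator cannot invade.

Threshold N = 109; K < 109, so no, the predator goes extinct.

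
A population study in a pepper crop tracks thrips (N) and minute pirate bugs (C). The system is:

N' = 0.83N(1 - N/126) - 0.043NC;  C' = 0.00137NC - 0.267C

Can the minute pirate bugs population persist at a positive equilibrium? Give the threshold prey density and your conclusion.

The predator equation gives dC/dt > 0 only when N > 0.267/0.00137 = 195.
Without the predator, N → K = 126. Since 126 < 195, the predator cannot invade.

Threshold N = 195; K < 195, so no, the predator goes extinct.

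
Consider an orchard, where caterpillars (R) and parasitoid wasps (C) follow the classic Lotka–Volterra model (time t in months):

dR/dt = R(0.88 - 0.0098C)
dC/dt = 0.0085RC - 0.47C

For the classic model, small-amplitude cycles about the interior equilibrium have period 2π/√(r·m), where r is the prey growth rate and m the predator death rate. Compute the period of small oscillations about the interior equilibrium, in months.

T ≈ 9.77 months

Here r = 0.88 and m = 0.47, so r·m = 0.414.
ω = √0.414 = 0.643 per month, hence T = 2π/ω ≈ 9.77 months.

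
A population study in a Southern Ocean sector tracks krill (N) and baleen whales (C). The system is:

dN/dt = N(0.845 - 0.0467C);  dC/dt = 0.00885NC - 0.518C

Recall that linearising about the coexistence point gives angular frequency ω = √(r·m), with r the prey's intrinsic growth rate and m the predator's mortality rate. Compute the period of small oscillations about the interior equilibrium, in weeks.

T ≈ 9.5 weeks

Here r = 0.845 and m = 0.518, so r·m = 0.438.
ω = √0.438 = 0.662 per week, hence T = 2π/ω ≈ 9.5 weeks.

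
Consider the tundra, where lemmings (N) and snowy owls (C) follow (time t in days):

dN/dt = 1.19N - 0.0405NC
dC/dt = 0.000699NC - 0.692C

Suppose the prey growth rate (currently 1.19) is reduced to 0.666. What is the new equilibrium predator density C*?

At the interior fixed point, setting dN/dt = 0 with N > 0 fixes C* = (prey growth rate)/(NC coefficient) — independent of the other coefficients.
With the change, C* = 0.666/0.0405 = 16.4; it falls from 29.4.

C* ≈ 16.4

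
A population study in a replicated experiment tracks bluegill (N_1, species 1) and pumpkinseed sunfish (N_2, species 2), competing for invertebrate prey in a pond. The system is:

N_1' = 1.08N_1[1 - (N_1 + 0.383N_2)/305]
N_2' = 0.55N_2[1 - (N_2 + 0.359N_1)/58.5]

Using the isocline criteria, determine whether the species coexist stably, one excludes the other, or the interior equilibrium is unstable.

Compare the nullcline intercepts: K1/α12 = 305/0.383 = 796 > K2 = 58.5; K2/α21 = 58.5/0.359 = 163 < K1 = 305.
Since the inequalities point opposite ways, species 1 can invade but species 2 cannot.

species 1 excludes species 2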